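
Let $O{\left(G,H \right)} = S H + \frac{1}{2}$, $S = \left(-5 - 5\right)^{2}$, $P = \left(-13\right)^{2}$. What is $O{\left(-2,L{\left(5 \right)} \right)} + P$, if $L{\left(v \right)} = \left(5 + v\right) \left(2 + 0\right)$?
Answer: $\frac{4339}{2} \approx 2169.5$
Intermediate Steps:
$L{\left(v \right)} = 10 + 2 v$ ($L{\left(v \right)} = \left(5 + v\right) 2 = 10 + 2 v$)
$P = 169$
$S = 100$ ($S = \left(-10\right)^{2} = 100$)
$O{\left(G,H \right)} = \frac{1}{2} + 100 H$ ($O{\left(G,H \right)} = 100 H + \frac{1}{2} = \frac{1}{2} + 100 H$)
$O{\left(-2,L{\left(5 \right)} \right)} + P = \left(\frac{1}{2} + 100 \left(10 + 2 \cdot 5\right)\right) + 169 = \left(\frac{1}{2} + 100 \left(10 + 10\right)\right) + 169 = \left(\frac{1}{2} + 100 \cdot 20\right) + 169 = \left(\frac{1}{2} + 2000\right) + 169 = \frac{4001}{2} + 169 = \frac{4339}{2}$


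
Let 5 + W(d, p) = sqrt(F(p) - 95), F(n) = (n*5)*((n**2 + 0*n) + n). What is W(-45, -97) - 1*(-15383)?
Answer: 15378 + I*sqrt(4516415) ≈ 15378.0 + 2125.2*I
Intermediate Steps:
F(n) = 5*n*(n + n**2) (F(n) = (5*n)*((n**2 + 0) + n) = (5*n)*(n**2 + n) = (5*n)*(n + n**2) = 5*n*(n + n**2))
W(d, p) = -5 + sqrt(-95 + 5*p**2*(1 + p)) (W(d, p) = -5 + sqrt(5*p**2*(1 + p) - 95) = -5 + sqrt(-95 + 5*p**2*(1 + p)))
W(-45, -97) - 1*(-15383) = (-5 + sqrt(5)*sqrt(-19 + (-97)**2*(1 - 97))) - 1*(-15383) = (-5 + sqrt(5)*sqrt(-19 + 9409*(-96))) + 15383 = (-5 + sqrt(5)*sqrt(-19 - 903264)) + 15383 = (-5 + sqrt(5)*sqrt(-903283)) + 15383 = (-5 + sqrt(5)*(I*sqrt(903283))) + 15383 = (-5 + I*sqrt(4516415)) + 15383 = 15378 + I*sqrt(4516415)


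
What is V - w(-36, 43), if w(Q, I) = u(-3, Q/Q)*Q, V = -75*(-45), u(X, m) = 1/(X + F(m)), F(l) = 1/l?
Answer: 3357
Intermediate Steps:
u(X, m) = 1/(X + 1/m)
V = 3375
w(Q, I) = -Q/2 (w(Q, I) = ((Q/Q)/(1 - 3*Q/Q))*Q = (1/(1 - 3*1))*Q = (1/(1 - 3))*Q = (1/(-2))*Q = (1*(-½))*Q = -Q/2)
V - w(-36, 43) = 3375 - (-1)*(-36)/2 = 3375 - 1*18 = 3375 - 18 = 3357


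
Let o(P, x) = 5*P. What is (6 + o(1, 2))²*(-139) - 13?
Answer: -16832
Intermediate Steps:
(6 + o(1, 2))²*(-139) - 13 = (6 + 5*1)²*(-139) - 13 = (6 + 5)²*(-139) - 13 = 11²*(-139) - 13 = 121*(-139) - 13 = -16819 - 13 = -16832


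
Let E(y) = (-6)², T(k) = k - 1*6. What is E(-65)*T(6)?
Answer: 0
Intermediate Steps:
T(k) = -6 + k (T(k) = k - 6 = -6 + k)
E(y) = 36
E(-65)*T(6) = 36*(-6 + 6) = 36*0 = 0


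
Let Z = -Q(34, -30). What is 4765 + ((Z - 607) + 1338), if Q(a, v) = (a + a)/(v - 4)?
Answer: 5498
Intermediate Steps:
Q(a, v) = 2*a/(-4 + v) (Q(a, v) = (2*a)/(-4 + v) = 2*a/(-4 + v))
Z = 2 (Z = -2*34/(-4 - 30) = -2*34/(-34) = -2*34*(-1)/34 = -1*(-2) = 2)
4765 + ((Z - 607) + 1338) = 4765 + ((2 - 607) + 1338) = 4765 + (-605 + 1338) = 4765 + 733 = 5498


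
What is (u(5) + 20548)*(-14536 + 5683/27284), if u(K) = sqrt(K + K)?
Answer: -2037306157117/6821 - 396594541*sqrt(10)/27284 ≈ -2.9873e+8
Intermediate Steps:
u(K) = sqrt(2)*sqrt(K) (u(K) = sqrt(2*K) = sqrt(2)*sqrt(K))
(u(5) + 20548)*(-14536 + 5683/27284) = (sqrt(2)*sqrt(5) + 20548)*(-14536 + 5683/27284) = (sqrt(10) + 20548)*(-14536 + 5683*(1/27284)) = (20548 + sqrt(10))*(-14536 + 5683/27284) = (20548 + sqrt(10))*(-396594541/27284) = -2037306157117/6821 - 396594541*sqrt(10)/27284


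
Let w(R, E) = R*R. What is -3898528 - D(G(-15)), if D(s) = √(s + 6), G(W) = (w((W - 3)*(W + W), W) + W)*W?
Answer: -3898528 - I*√4373769 ≈ -3.8985e+6 - 2091.4*I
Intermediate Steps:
w(R, E) = R²
G(W) = W*(W + 4*W²*(-3 + W)²) (G(W) = (((W - 3)*(W + W))² + W)*W = (((-3 + W)*(2*W))² + W)*W = ((2*W*(-3 + W))² + W)*W = (4*W²*(-3 + W)² + W)*W = (W + 4*W²*(-3 + W)²)*W = W*(W + 4*W²*(-3 + W)²))
D(s) = √(6 + s)
-3898528 - D(G(-15)) = -3898528 - √(6 + (-15)²*(1 + 4*(-15)*(-3 - 15)²)) = -3898528 - √(6 + 225*(1 + 4*(-15)*(-18)²)) = -3898528 - √(6 + 225*(1 + 4*(-15)*324)) = -3898528 - √(6 + 225*(1 - 19440)) = -3898528 - √(6 + 225*(-19439)) = -3898528 - √(6 - 4373775) = -3898528 - √(-4373769) = -3898528 - I*√4373769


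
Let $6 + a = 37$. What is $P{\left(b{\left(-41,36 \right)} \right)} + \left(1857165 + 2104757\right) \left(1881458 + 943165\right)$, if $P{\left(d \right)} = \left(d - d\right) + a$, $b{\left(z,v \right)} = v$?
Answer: $11190936005437$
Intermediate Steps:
$a = 31$ ($a = -6 + 37 = 31$)
$P{\left(d \right)} = 31$ ($P{\left(d \right)} = \left(d - d\right) + 31 = 0 + 31 = 31$)
$P{\left(b{\left(-41,36 \right)} \right)} + \left(1857165 + 2104757\right) \left(1881458 + 943165\right) = 31 + \left(1857165 + 2104757\right) \left(1881458 + 943165\right) = 31 + 3961922 \cdot 2824623 = 31 + 11190936005406 = 11190936005437$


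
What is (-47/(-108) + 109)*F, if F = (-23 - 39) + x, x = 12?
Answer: -295475/54 ≈ -5471.8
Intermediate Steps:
F = -50 (F = (-23 - 39) + 12 = -62 + 12 = -50)
(-47/(-108) + 109)*F = (-47/(-108) + 109)*(-50) = (-47*(-1/108) + 109)*(-50) = (47/108 + 109)*(-50) = (11819/108)*(-50) = -295475/54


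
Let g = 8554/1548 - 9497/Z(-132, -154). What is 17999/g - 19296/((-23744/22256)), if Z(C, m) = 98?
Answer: 11501335901745/642899593 ≈ 17890.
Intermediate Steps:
g = -1732883/18963 (g = 8554/1548 - 9497/98 = 8554*(1/1548) - 9497*1/98 = 4277/774 - 9497/98 = -1732883/18963 ≈ -91.382)
17999/g - 19296/((-23744/22256)) = 17999/(-1732883/18963) - 19296/((-23744/22256)) = 17999*(-18963/1732883) - 19296/((-23744*1/22256)) = -341315037/1732883 - 19296/(-1484/1391) = -341315037/1732883 - 19296*(-1391/1484) = -341315037/1732883 + 6710184/371 = 11501335901745/642899593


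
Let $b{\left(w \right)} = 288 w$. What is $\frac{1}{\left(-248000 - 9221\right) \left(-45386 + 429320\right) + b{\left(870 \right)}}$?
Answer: $- \frac{1}{98755636854} \approx -1.0126 \cdot 10^{-11}$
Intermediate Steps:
$\frac{1}{\left(-248000 - 9221\right) \left(-45386 + 429320\right) + b{\left(870 \right)}} = \frac{1}{\left(-248000 - 9221\right) \left(-45386 + 429320\right) + 288 \cdot 870} = \frac{1}{\left(-257221\right) 383934 + 250560} = \frac{1}{-98755887414 + 250560} = \frac{1}{-98755636854} = - \frac{1}{98755636854}$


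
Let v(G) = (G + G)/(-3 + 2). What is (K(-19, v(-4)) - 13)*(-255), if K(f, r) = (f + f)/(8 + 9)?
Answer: 3885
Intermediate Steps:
v(G) = -2*G (v(G) = (2*G)/(-1) = (2*G)*(-1) = -2*G)
K(f, r) = 2*f/17 (K(f, r) = (2*f)/17 = (2*f)*(1/17) = 2*f/17)
(K(-19, v(-4)) - 13)*(-255) = ((2/17)*(-19) - 13)*(-255) = (-38/17 - 13)*(-255) = -259/17*(-255) = 3885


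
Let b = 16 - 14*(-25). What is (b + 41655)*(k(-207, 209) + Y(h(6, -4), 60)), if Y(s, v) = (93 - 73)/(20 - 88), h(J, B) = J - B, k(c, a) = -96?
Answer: -68788377/17 ≈ -4.0464e+6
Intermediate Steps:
Y(s, v) = -5/17 (Y(s, v) = 20/(-68) = 20*(-1/68) = -5/17)
b = 366 (b = 16 + 350 = 366)
(b + 41655)*(k(-207, 209) + Y(h(6, -4), 60)) = (366 + 41655)*(-96 - 5/17) = 42021*(-1637/17) = -68788377/17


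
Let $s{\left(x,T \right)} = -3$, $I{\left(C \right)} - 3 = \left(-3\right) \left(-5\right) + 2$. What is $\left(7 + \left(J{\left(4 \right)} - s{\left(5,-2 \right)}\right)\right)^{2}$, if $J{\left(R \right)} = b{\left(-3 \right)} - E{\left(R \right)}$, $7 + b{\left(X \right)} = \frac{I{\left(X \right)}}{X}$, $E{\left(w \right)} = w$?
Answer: $\frac{529}{9} \approx 58.778$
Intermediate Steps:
$I{\left(C \right)} = 20$ ($I{\left(C \right)} = 3 + \left(\left(-3\right) \left(-5\right) + 2\right) = 3 + \left(15 + 2\right) = 3 + 17 = 20$)
$b{\left(X \right)} = -7 + \frac{20}{X}$
$J{\left(R \right)} = - \frac{41}{3} - R$ ($J{\left(R \right)} = \left(-7 + \frac{20}{-3}\right) - R = \left(-7 + 20 \left(- \frac{1}{3}\right)\right) - R = \left(-7 - \frac{20}{3}\right) - R = - \frac{41}{3} - R$)
$\left(7 + \left(J{\left(4 \right)} - s{\left(5,-2 \right)}\right)\right)^{2} = \left(7 - \frac{44}{3}\right)^{2} = \left(- \frac{23}{3}\right)^{2} = \frac{529}{9}$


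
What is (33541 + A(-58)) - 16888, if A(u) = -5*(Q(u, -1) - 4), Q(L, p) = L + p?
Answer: 16968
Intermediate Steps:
A(u) = 25 - 5*u (A(u) = -5*((u - 1) - 4) = -5*((-1 + u) - 4) = -5*(-5 + u) = 25 - 5*u)
(33541 + A(-58)) - 16888 = (33541 + (25 - 5*(-58))) - 16888 = (33541 + (25 + 290)) - 16888 = (33541 + 315) - 16888 = 33856 - 16888 = 16968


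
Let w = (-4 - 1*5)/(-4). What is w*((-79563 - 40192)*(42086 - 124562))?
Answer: 22223055105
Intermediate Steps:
w = 9/4 (w = (-4 - 5)*(-¼) = -9*(-¼) = 9/4 ≈ 2.2500)
w*((-79563 - 40192)*(42086 - 124562)) = 9*((-79563 - 40192)*(42086 - 124562))/4 = 9*(-119755*(-82476))/4 = (9/4)*9876913380 = 22223055105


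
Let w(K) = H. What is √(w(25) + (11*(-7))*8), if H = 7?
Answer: I*√609 ≈ 24.678*I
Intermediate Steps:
w(K) = 7
√(w(25) + (11*(-7))*8) = √(7 + (11*(-7))*8) = √(7 - 77*8) = √(7 - 616) = √(-609) = I*√609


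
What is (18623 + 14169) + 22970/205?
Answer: 1349066/41 ≈ 32904.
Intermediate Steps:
(18623 + 14169) + 22970/205 = 32792 + 22970*(1/205) = 32792 + 4594/41 = 1349066/41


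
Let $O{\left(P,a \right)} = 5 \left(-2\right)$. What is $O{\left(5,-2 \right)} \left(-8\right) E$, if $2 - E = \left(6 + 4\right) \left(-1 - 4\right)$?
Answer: $4160$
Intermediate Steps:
$O{\left(P,a \right)} = -10$
$E = 52$ ($E = 2 - \left(6 + 4\right) \left(-1 - 4\right) = 2 - 10 \left(-5\right) = 2 - -50 = 2 + 50 = 52$)
$O{\left(5,-2 \right)} \left(-8\right) E = \left(-10\right) \left(-8\right) 52 = 80 \cdot 52 = 4160$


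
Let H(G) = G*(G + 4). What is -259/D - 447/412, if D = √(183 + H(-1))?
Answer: -447/412 - 259*√5/30 ≈ -20.390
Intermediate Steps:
H(G) = G*(4 + G)
D = 6*√5 (D = √(183 - (4 - 1)) = √(183 - 1*3) = √(183 - 3) = √180 = 6*√5 ≈ 13.416)
-259/D - 447/412 = -259*√5/30 - 447/412 = -447/412 - 259*√5/30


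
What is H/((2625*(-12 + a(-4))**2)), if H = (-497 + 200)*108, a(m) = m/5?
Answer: -2673/35840 ≈ -0.074582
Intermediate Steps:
a(m) = m/5 (a(m) = m*(1/5) = m/5)
H = -32076 (H = -297*108 = -32076)
H/((2625*(-12 + a(-4))**2)) = -32076*1/(2625*(-12 + (1/5)*(-4))**2) = -32076*1/(2625*(-12 - 4/5)**2) = -32076/(2625*(-64/5)**2) = -32076/(2625*(4096/25)) = -32076/430080 = -32076*1/430080 = -2673/35840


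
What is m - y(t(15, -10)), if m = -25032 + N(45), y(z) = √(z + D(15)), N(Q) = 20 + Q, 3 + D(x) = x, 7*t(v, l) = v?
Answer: -24967 - 3*√77/7 ≈ -24971.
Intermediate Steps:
t(v, l) = v/7
D(x) = -3 + x
y(z) = √(12 + z) (y(z) = √(z + (-3 + 15)) = √(z + 12) = √(12 + z))
m = -24967 (m = -25032 + (20 + 45) = -25032 + 65 = -24967)
m - y(t(15, -10)) = -24967 - √(12 + (⅐)*15) = -24967 - √(12 + 15/7) = -24967 - √(99/7) = -24967 - 3*√77/7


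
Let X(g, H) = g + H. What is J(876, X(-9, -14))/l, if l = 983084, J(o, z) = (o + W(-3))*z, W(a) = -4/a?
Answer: -15134/737313 ≈ -0.020526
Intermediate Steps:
X(g, H) = H + g
J(o, z) = z*(4/3 + o) (J(o, z) = (o - 4/(-3))*z = (o - 4*(-⅓))*z = (o + 4/3)*z = (4/3 + o)*z = z*(4/3 + o))
J(876, X(-9, -14))/l = ((-14 - 9)*(4 + 3*876)/3)/983084 = ((⅓)*(-23)*(4 + 2628))*(1/983084) = ((⅓)*(-23)*2632)*(1/983084) = -60536/3*1/983084 = -15134/737313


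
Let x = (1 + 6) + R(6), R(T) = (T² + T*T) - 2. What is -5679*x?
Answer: -437283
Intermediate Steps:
R(T) = -2 + 2*T² (R(T) = (T² + T²) - 2 = 2*T² - 2 = -2 + 2*T²)
x = 77 (x = (1 + 6) + (-2 + 2*6²) = 7 + (-2 + 2*36) = 7 + (-2 + 72) = 7 + 70 = 77)
-5679*x = -5679*77 = -437283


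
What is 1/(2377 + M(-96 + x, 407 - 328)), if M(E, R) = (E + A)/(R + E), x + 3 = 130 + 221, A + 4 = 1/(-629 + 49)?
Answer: 191980/456480299 ≈ 0.00042057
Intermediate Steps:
A = -2321/580 (A = -4 + 1/(-629 + 49) = -4 + 1/(-580) = -4 - 1/580 = -2321/580 ≈ -4.0017)
x = 348 (x = -3 + (130 + 221) = -3 + 351 = 348)
M(E, R) = (-2321/580 + E)/(E + R) (M(E, R) = (E - 2321/580)/(R + E) = (-2321/580 + E)/(E + R))
1/(2377 + M(-96 + x, 407 - 328)) = 1/(2377 + (-2321/580 + (-96 + 348))/((-96 + 348) + (407 - 328))) = 1/(2377 + (-2321/580 + 252)/(252 + 79)) = 1/(2377 + (143839/580)/331) = 1/(2377 + (1/331)*(143839/580)) = 1/(2377 + 143839/191980) = 1/(456480299/191980) = 191980/456480299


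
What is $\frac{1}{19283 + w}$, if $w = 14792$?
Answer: $\frac{1}{34075} \approx 2.9347 \cdot 10^{-5}$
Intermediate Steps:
$\frac{1}{19283 + w} = \frac{1}{19283 + 14792} = \frac{1}{34075}$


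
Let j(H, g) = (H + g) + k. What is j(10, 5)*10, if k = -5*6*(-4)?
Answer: 1350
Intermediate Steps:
k = 120 (k = -30*(-4) = 120)
j(H, g) = 120 + H + g (j(H, g) = (H + g) + 120 = 120 + H + g)
j(10, 5)*10 = (120 + 10 + 5)*10 = 135*10 = 1350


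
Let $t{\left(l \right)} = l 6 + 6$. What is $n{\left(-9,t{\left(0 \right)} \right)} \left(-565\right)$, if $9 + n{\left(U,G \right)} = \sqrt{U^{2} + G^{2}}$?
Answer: $5085 - 1695 \sqrt{13} \approx -1026.4$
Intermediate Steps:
$t{\left(l \right)} = 6 + 6 l$ ($t{\left(l \right)} = 6 l + 6 = 6 + 6 l$)
$n{\left(U,G \right)} = -9 + \sqrt{G^{2} + U^{2}}$ ($n{\left(U,G \right)} = -9 + \sqrt{U^{2} + G^{2}} = -9 + \sqrt{G^{2} + U^{2}}$)
$n{\left(-9,t{\left(0 \right)} \right)} \left(-565\right) = \left(-9 + \sqrt{\left(6 + 6 \cdot 0\right)^{2} + \left(-9\right)^{2}}\right) \left(-565\right) = \left(-9 + \sqrt{\left(6 + 0\right)^{2} + 81}\right) \left(-565\right) = \left(-9 + \sqrt{6^{2} + 81}\right) \left(-565\right) = \left(-9 + \sqrt{36 + 81}\right) \left(-565\right) = \left(-9 + \sqrt{117}\right) \left(-565\right) = \left(-9 + 3 \sqrt{13}\right) \left(-565\right) = 5085 - 1695 \sqrt{13}$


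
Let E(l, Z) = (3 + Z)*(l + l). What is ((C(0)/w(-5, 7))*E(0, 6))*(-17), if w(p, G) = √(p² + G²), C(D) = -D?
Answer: 0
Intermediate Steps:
E(l, Z) = 2*l*(3 + Z) (E(l, Z) = (3 + Z)*(2*l) = 2*l*(3 + Z))
w(p, G) = √(G² + p²)
((C(0)/w(-5, 7))*E(0, 6))*(-17) = (((-1*0)/(√(7² + (-5)²)))*(2*0*(3 + 6)))*(-17) = ((0/(√(49 + 25)))*(2*0*9))*(-17) = ((0/(√74))*0)*(-17) = ((0*(√74/74))*0)*(-17) = (0*0)*(-17) = 0*(-17) = 0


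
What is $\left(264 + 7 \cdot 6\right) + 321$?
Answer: $627$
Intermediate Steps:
$\left(264 + 7 \cdot 6\right) + 321 = \left(264 + 42\right) + 321 = 306 + 321 = 627$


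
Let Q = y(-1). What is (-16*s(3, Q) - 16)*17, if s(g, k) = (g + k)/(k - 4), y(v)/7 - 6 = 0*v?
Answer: -11288/19 ≈ -594.11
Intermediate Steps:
y(v) = 42 (y(v) = 42 + 7*(0*v) = 42 + 7*0 = 42 + 0 = 42)
Q = 42
s(g, k) = (g + k)/(-4 + k)
(-16*s(3, Q) - 16)*17 = (-16*(3 + 42)/(-4 + 42) - 16)*17 = (-16*45/38 - 16)*17 = (-360/19 - 16)*17 = -664/19*17 = -11288/19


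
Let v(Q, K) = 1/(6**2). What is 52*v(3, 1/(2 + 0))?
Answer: 13/9 ≈ 1.4444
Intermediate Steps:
v(Q, K) = 1/36
52*v(3, 1/(2 + 0)) = 52*(1/36) = 13/9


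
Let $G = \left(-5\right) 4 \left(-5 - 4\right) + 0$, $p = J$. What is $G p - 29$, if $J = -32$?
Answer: $-5789$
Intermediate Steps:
$p = -32$
$G = 180$ ($G = \left(-20\right) \left(-9\right) + 0 = 180 + 0 = 180$)
$G p - 29 = 180 \left(-32\right) - 29 = -5760 - 29 = -5789$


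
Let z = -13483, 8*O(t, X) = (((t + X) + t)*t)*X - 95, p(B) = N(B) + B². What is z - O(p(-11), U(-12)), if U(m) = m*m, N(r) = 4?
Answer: -7199769/8 ≈ -8.9997e+5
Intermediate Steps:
p(B) = 4 + B²
U(m) = m²
O(t, X) = -95/8 + X*t*(X + 2*t)/8 (O(t, X) = ((((t + X) + t)*t)*X - 95)/8 = ((((X + t) + t)*t)*X - 95)/8 = (((X + 2*t)*t)*X - 95)/8 = ((t*(X + 2*t))*X - 95)/8 = (X*t*(X + 2*t) - 95)/8 = (-95 + X*t*(X + 2*t))/8 = -95/8 + X*t*(X + 2*t)/8)
z - O(p(-11), U(-12)) = -13483 - (-95/8 + (¼)*(-12)²*(4 + (-11)²)² + (4 + (-11)²)*((-12)²)²/8) = -13483 - (-95/8 + (¼)*144*(4 + 121)² + (⅛)*(4 + 121)*144²) = -13483 - (-95/8 + (¼)*144*125² + (⅛)*125*20736) = -13483 - (-95/8 + (¼)*144*15625 + 324000) = -13483 - (-95/8 + 562500 + 324000) = -13483 - 1*7091905/8 = -13483 - 7091905/8 = -7199769/8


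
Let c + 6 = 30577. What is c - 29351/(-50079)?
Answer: 1530994460/50079 ≈ 30572.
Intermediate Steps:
c = 30571 (c = -6 + 30577 = 30571)
c - 29351/(-50079) = 30571 - 29351/(-50079) = 30571 - 29351*(-1/50079) = 30571 + 29351/50079 = 1530994460/50079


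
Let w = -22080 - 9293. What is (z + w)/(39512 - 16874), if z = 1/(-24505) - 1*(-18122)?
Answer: -162357878/277372095 ≈ -0.58534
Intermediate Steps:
w = -31373
z = 444079609/24505 (z = -1/24505 + 18122 = 444079609/24505 ≈ 18122.)
(z + w)/(39512 - 16874) = (444079609/24505 - 31373)/(39512 - 16874) = -324715756/24505/22638 = -324715756/24505*1/22638 = -162357878/277372095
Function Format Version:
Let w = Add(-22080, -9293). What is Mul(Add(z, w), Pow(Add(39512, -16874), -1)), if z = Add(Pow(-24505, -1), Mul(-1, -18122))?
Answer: Rational(-162357878, 277372095) ≈ -0.58534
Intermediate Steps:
w = -31373
z = Rational(444079609, 24505) (z = Add(Rational(-1, 24505), 18122) = Rational(444079609, 24505) ≈ 18122.)
Mul(Add(z, w), Pow(Add(39512, -16874), -1)) = Mul(Add(Rational(444079609, 24505), -31373), Pow(Add(39512, -16874), -1)) = Mul(Rational(-324715756, 24505), Pow(22638, -1)) = Mul(Rational(-324715756, 24505), Rational(1, 22638)) = Rational(-162357878, 277372095)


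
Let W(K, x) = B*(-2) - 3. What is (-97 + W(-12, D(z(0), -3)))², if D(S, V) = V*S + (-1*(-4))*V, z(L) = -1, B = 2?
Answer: 10816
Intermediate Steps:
D(S, V) = 4*V + S*V (D(S, V) = S*V + 4*V = 4*V + S*V)
W(K, x) = -7 (W(K, x) = 2*(-2) - 3 = -4 - 3 = -7)
(-97 + W(-12, D(z(0), -3)))² = (-97 - 7)² = (-104)² = 10816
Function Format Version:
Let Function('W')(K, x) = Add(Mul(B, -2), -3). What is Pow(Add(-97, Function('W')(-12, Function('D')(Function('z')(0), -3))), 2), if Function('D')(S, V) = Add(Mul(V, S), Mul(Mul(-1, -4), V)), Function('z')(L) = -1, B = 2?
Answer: 10816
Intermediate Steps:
Function('D')(S, V) = Add(Mul(4, V), Mul(S, V)) (Function('D')(S, V) = Add(Mul(S, V), Mul(4, V)) = Add(Mul(4, V), Mul(S, V)))
Function('W')(K, x) = -7 (Function('W')(K, x) = Add(Mul(2, -2), -3) = Add(-4, -3) = -7)
Pow(Add(-97, Function('W')(-12, Function('D')(Function('z')(0), -3))), 2) = Pow(Add(-97, -7), 2) = Pow(-104, 2) = 10816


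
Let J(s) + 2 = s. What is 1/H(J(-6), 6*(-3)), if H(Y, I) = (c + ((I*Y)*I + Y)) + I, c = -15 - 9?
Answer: -1/2642 ≈ -0.00037850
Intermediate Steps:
J(s) = -2 + s
c = -24
H(Y, I) = -24 + I + Y + Y*I² (H(Y, I) = (-24 + ((I*Y)*I + Y)) + I = (-24 + (Y*I² + Y)) + I = (-24 + (Y + Y*I²)) + I = (-24 + Y + Y*I²) + I = -24 + I + Y + Y*I²)
1/H(J(-6), 6*(-3)) = 1/(-24 + 6*(-3) + (-2 - 6) + (-2 - 6)*(6*(-3))²) = 1/(-24 - 18 - 8 - 8*(-18)²) = 1/(-24 - 18 - 8 - 8*324) = 1/(-24 - 18 - 8 - 2592) = 1/(-2642) = -1/2642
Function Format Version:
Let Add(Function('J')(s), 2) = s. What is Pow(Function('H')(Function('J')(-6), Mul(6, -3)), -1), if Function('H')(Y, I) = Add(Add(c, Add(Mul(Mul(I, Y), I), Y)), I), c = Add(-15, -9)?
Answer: Rational(-1, 2642) ≈ -0.00037850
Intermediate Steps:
Function('J')(s) = Add(-2, s)
c = -24
Function('H')(Y, I) = Add(-24, I, Y, Mul(Y, Pow(I, 2))) (Function('H')(Y, I) = Add(Add(-24, Add(Mul(Mul(I, Y), I), Y)), I) = Add(Add(-24, Add(Mul(Y, Pow(I, 2)), Y)), I) = Add(Add(-24, Add(Y, Mul(Y, Pow(I, 2)))), I) = Add(Add(-24, Y, Mul(Y, Pow(I, 2))), I) = Add(-24, I, Y, Mul(Y, Pow(I, 2))))
Pow(Function('H')(Function('J')(-6), Mul(6, -3)), -1) = Pow(Add(-24, Mul(6, -3), Add(-2, -6), Mul(Add(-2, -6), Pow(Mul(6, -3), 2))), -1) = Pow(Add(-24, -18, -8, Mul(-8, Pow(-18, 2))), -1) = Pow(Add(-24, -18, -8, Mul(-8, 324)), -1) = Pow(Add(-24, -18, -8, -2592), -1) = Pow(-2642, -1) = Rational(-1, 2642)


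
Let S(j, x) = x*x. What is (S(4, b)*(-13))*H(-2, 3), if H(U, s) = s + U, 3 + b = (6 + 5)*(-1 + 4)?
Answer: -11700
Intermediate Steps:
b = 30 (b = -3 + (6 + 5)*(-1 + 4) = -3 + 11*3 = -3 + 33 = 30)
H(U, s) = U + s
S(j, x) = x²
(S(4, b)*(-13))*H(-2, 3) = (30²*(-13))*(-2 + 3) = (900*(-13))*1 = -11700*1 = -11700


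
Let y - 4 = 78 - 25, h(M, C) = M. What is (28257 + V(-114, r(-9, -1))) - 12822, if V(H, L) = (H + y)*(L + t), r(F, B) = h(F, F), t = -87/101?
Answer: 1615707/101 ≈ 15997.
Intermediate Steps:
y = 57 (y = 4 + (78 - 25) = 4 + 53 = 57)
t = -87/101 (t = -87*1/101 = -87/101 ≈ -0.86139)
r(F, B) = F
V(H, L) = (57 + H)*(-87/101 + L) (V(H, L) = (H + 57)*(L - 87/101) = (57 + H)*(-87/101 + L))
(28257 + V(-114, r(-9, -1))) - 12822 = (28257 + (-4959/101 + 57*(-9) - 87/101*(-114) - 114*(-9))) - 12822 = (28257 + (-4959/101 - 513 + 9918/101 + 1026)) - 12822 = (28257 + 56772/101) - 12822 = 2910729/101 - 12822 = 1615707/101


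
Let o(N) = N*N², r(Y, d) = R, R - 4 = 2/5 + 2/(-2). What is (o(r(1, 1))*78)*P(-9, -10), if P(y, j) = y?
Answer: -3448926/125 ≈ -27591.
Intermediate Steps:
R = 17/5 (R = 4 + (2/5 + 2/(-2)) = 4 + (2*(⅕) + 2*(-½)) = 4 + (⅖ - 1) = 4 - ⅗ = 17/5 ≈ 3.4000)
r(Y, d) = 17/5
o(N) = N³
(o(r(1, 1))*78)*P(-9, -10) = ((17/5)³*78)*(-9) = ((4913/125)*78)*(-9) = (383214/125)*(-9) = -3448926/125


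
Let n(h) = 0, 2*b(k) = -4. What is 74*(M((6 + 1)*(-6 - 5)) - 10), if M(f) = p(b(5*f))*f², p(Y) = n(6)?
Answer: -740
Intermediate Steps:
b(k) = -2 (b(k) = (½)*(-4) = -2)
p(Y) = 0
M(f) = 0 (M(f) = 0*f² = 0)
74*(M((6 + 1)*(-6 - 5)) - 10) = 74*(0 - 10) = 74*(-10) = -740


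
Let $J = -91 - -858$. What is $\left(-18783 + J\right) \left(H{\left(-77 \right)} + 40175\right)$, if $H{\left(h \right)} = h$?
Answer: $-722405568$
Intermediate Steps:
$J = 767$ ($J = -91 + 858 = 767$)
$\left(-18783 + J\right) \left(H{\left(-77 \right)} + 40175\right) = \left(-18783 + 767\right) \left(-77 + 40175\right) = \left(-18016\right) 40098 = -722405568$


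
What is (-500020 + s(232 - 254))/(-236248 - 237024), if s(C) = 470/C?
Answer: 5500455/5205992 ≈ 1.0566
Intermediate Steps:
(-500020 + s(232 - 254))/(-236248 - 237024) = (-500020 + 470/(232 - 254))/(-236248 - 237024) = (-500020 + 470/(-22))/(-473272) = (-500020 + 470*(-1/22))*(-1/473272) = (-500020 - 235/11)*(-1/473272) = -5500455/11*(-1/473272) = 5500455/5205992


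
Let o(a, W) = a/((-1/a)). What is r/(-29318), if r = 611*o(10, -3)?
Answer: 30550/14659 ≈ 2.0840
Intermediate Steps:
o(a, W) = -a² (o(a, W) = a*(-a) = -a²)
r = -61100 (r = 611*(-1*10²) = 611*(-1*100) = 611*(-100) = -61100)
r/(-29318) = -61100/(-29318) = -61100*(-1/29318) = 30550/14659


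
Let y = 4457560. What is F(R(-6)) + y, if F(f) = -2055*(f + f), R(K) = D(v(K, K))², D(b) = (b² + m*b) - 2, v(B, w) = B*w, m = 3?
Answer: -8074174880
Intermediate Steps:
D(b) = -2 + b² + 3*b (D(b) = (b² + 3*b) - 2 = -2 + b² + 3*b)
R(K) = (-2 + K⁴ + 3*K²)² (R(K) = (-2 + (K*K)² + 3*(K*K))² = (-2 + (K²)² + 3*K²)² = (-2 + K⁴ + 3*K²)²)
F(f) = -4110*f
F(R(-6)) + y = -4110*(-2 + (-6)⁴ + 3*(-6)²)² + 4457560 = -4110*(-2 + 1296 + 3*36)² + 4457560 = -4110*(-2 + 1296 + 108)² + 4457560 = -4110*1402² + 4457560 = -4110*1965604 + 4457560 = -8078632440 + 4457560 = -8074174880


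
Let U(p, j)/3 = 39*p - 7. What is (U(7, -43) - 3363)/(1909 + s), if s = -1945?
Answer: 285/4 ≈ 71.250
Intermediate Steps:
U(p, j) = -21 + 117*p (U(p, j) = 3*(39*p - 7) = 3*(-7 + 39*p) = -21 + 117*p)
(U(7, -43) - 3363)/(1909 + s) = ((-21 + 117*7) - 3363)/(1909 - 1945) = ((-21 + 819) - 3363)/(-36) = (798 - 3363)*(-1/36) = -2565*(-1/36) = 285/4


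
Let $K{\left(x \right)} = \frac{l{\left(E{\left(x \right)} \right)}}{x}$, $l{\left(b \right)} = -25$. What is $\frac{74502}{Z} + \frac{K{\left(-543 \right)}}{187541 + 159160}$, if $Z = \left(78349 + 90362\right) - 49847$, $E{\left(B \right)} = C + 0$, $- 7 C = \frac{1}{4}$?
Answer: $\frac{7012824196193}{11188587670776} \approx 0.62678$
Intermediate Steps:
$C = - \frac{1}{28}$ ($C = - \frac{1}{7 \cdot 4} = \left(- \frac{1}{7}\right) \frac{1}{4} = - \frac{1}{28} \approx -0.035714$)
$E{\left(B \right)} = - \frac{1}{28}$ ($E{\left(B \right)} = - \frac{1}{28} + 0 = - \frac{1}{28}$)
$Z = 118864$ ($Z = 168711 - 49847 = 118864$)
$K{\left(x \right)} = - \frac{25}{x}$
$\frac{74502}{Z} + \frac{K{\left(-543 \right)}}{187541 + 159160} = \frac{74502}{118864} + \frac{\left(-25\right) \frac{1}{-543}}{187541 + 159160} = 74502 \cdot \frac{1}{118864} + \frac{\left(-25\right) \left(- \frac{1}{543}\right)}{346701} = \frac{37251}{59432} + \frac{25}{543} \cdot \frac{1}{346701} = \frac{37251}{59432} + \frac{25}{188258643} = \frac{7012824196193}{11188587670776}$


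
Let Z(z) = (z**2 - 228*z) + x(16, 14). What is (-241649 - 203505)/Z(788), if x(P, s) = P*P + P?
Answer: -222577/220776 ≈ -1.0082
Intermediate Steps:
x(P, s) = P + P**2 (x(P, s) = P**2 + P = P + P**2)
Z(z) = 272 + z**2 - 228*z (Z(z) = (z**2 - 228*z) + 16*(1 + 16) = (z**2 - 228*z) + 16*17 = (z**2 - 228*z) + 272 = 272 + z**2 - 228*z)
(-241649 - 203505)/Z(788) = (-241649 - 203505)/(272 + 788**2 - 228*788) = -445154/(272 + 620944 - 179664) = -445154/441552 = -445154*1/441552 = -222577/220776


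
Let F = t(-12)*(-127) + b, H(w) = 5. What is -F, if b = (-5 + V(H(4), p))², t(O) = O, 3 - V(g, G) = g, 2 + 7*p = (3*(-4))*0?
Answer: -1573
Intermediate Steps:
p = -2/7 (p = -2/7 + ((3*(-4))*0)/7 = -2/7 + (-12*0)/7 = -2/7 + (⅐)*0 = -2/7 + 0 = -2/7 ≈ -0.28571)
V(g, G) = 3 - g
b = 49 (b = (-5 + (3 - 1*5))² = (-5 + (3 - 5))² = (-5 - 2)² = (-7)² = 49)
F = 1573 (F = -12*(-127) + 49 = 1524 + 49 = 1573)
-F = -1*1573 = -1573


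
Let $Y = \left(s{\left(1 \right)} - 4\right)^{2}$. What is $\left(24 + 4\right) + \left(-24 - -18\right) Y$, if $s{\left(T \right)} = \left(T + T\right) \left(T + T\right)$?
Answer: $28$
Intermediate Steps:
$s{\left(T \right)} = 4 T^{2}$ ($s{\left(T \right)} = 2 T 2 T = 4 T^{2}$)
$Y = 0$ ($Y = \left(4 \cdot 1^{2} - 4\right)^{2} = \left(4 \cdot 1 - 4\right)^{2} = \left(4 - 4\right)^{2} = 0^{2} = 0$)
$\left(24 + 4\right) + \left(-24 - -18\right) Y = \left(24 + 4\right) + \left(-24 - -18\right) 0 = 28 + \left(-24 + 18\right) 0 = 28 - 0 = 28 + 0 = 28$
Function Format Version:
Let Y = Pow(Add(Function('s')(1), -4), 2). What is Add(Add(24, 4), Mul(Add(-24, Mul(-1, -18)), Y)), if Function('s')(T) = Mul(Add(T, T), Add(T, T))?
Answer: 28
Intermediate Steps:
Function('s')(T) = Mul(4, Pow(T, 2)) (Function('s')(T) = Mul(Mul(2, T), Mul(2, T)) = Mul(4, Pow(T, 2)))
Y = 0 (Y = Pow(Add(Mul(4, Pow(1, 2)), -4), 2) = Pow(Add(Mul(4, 1), -4), 2) = Pow(Add(4, -4), 2) = Pow(0, 2) = 0)
Add(Add(24, 4), Mul(Add(-24, Mul(-1, -18)), Y)) = Add(Add(24, 4), Mul(Add(-24, Mul(-1, -18)), 0)) = Add(28, Mul(Add(-24, 18), 0)) = Add(28, Mul(-6, 0)) = Add(28, 0) = 28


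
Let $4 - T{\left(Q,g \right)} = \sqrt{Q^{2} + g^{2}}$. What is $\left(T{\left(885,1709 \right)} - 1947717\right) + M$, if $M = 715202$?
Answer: $-1232511 - \sqrt{3703906} \approx -1.2344 \cdot 10^{6}$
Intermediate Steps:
$T{\left(Q,g \right)} = 4 - \sqrt{Q^{2} + g^{2}}$
$\left(T{\left(885,1709 \right)} - 1947717\right) + M = \left(\left(4 - \sqrt{885^{2} + 1709^{2}}\right) - 1947717\right) + 715202 = \left(\left(4 - \sqrt{783225 + 2920681}\right) - 1947717\right) + 715202 = \left(\left(4 - \sqrt{3703906}\right) - 1947717\right) + 715202 = \left(-1947713 - \sqrt{3703906}\right) + 715202 = -1232511 - \sqrt{3703906}$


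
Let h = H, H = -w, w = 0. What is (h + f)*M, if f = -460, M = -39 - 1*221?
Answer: 119600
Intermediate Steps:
M = -260 (M = -39 - 221 = -260)
H = 0 (H = -1*0 = 0)
h = 0
(h + f)*M = (0 - 460)*(-260) = -460*(-260) = 119600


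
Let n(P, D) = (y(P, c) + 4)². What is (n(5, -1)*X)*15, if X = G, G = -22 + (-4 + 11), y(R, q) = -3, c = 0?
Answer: -225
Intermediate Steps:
n(P, D) = 1 (n(P, D) = (-3 + 4)² = 1² = 1)
G = -15 (G = -22 + 7 = -15)
X = -15
(n(5, -1)*X)*15 = (1*(-15))*15 = -15*15 = -225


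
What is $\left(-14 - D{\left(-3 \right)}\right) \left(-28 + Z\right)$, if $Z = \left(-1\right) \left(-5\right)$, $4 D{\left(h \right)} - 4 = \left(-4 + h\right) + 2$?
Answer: $\frac{1265}{4} \approx 316.25$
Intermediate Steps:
$D{\left(h \right)} = \frac{1}{2} + \frac{h}{4}$ ($D{\left(h \right)} = 1 + \frac{\left(-4 + h\right) + 2}{4} = 1 + \frac{-2 + h}{4} = 1 + \left(- \frac{1}{2} + \frac{h}{4}\right) = \frac{1}{2} + \frac{h}{4}$)
$Z = 5$
$\left(-14 - D{\left(-3 \right)}\right) \left(-28 + Z\right) = \left(-14 - \left(\frac{1}{2} + \frac{1}{4} \left(-3\right)\right)\right) \left(-28 + 5\right) = \left(-14 - \left(\frac{1}{2} - \frac{3}{4}\right)\right) \left(-23\right) = \left(-14 - - \frac{1}{4}\right) \left(-23\right) = \left(-14 + \frac{1}{4}\right) \left(-23\right) = \left(- \frac{55}{4}\right) \left(-23\right) = \frac{1265}{4}$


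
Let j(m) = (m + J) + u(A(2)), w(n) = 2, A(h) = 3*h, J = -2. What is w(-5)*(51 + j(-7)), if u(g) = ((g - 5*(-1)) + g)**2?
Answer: 662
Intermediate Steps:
u(g) = (5 + 2*g)**2 (u(g) = ((g + 5) + g)**2 = ((5 + g) + g)**2 = (5 + 2*g)**2)
j(m) = 287 + m (j(m) = (m - 2) + (5 + 2*(3*2))**2 = (-2 + m) + (5 + 2*6)**2 = (-2 + m) + (5 + 12)**2 = (-2 + m) + 17**2 = (-2 + m) + 289 = 287 + m)
w(-5)*(51 + j(-7)) = 2*(51 + (287 - 7)) = 2*(51 + 280) = 2*331 = 662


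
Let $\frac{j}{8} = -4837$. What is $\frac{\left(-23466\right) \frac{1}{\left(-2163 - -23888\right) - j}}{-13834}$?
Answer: $\frac{11733}{417932057} \approx 2.8074 \cdot 10^{-5}$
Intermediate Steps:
$j = -38696$ ($j = 8 \left(-4837\right) = -38696$)
$\frac{\left(-23466\right) \frac{1}{\left(-2163 - -23888\right) - j}}{-13834} = \frac{\left(-23466\right) \frac{1}{\left(-2163 - -23888\right) - -38696}}{-13834} = - \frac{23466}{\left(-2163 + 23888\right) + 38696} \left(- \frac{1}{13834}\right) = - \frac{23466}{21725 + 38696} \left(- \frac{1}{13834}\right) = - \frac{23466}{60421} \left(- \frac{1}{13834}\right) = \left(-23466\right) \frac{1}{60421} \left(- \frac{1}{13834}\right) = \left(- \frac{23466}{60421}\right) \left(- \frac{1}{13834}\right) = \frac{11733}{417932057}$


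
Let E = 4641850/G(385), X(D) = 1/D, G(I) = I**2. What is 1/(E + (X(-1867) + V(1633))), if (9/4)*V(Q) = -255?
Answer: -33208329/2723668333 ≈ -0.012193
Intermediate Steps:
V(Q) = -340/3 (V(Q) = (4/9)*(-255) = -340/3)
E = 185674/5929 (E = 4641850/(385**2) = 4641850/148225 = 4641850*(1/148225) = 185674/5929 ≈ 31.316)
1/(E + (X(-1867) + V(1633))) = 1/(185674/5929 + (1/(-1867) - 340/3)) = 1/(185674/5929 + (-1/1867 - 340/3)) = 1/(185674/5929 - 634783/5601) = 1/(-2723668333/33208329) = -33208329/2723668333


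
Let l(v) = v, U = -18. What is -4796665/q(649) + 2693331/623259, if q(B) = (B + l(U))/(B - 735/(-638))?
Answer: -137784595118508553/27878929078 ≈ -4.9422e+6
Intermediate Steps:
q(B) = (-18 + B)/(735/638 + B) (q(B) = (B - 18)/(B - 735/(-638)) = (-18 + B)/(B - 735*(-1/638)) = (-18 + B)/(B + 735/638) = (-18 + B)/(735/638 + B))
-4796665/q(649) + 2693331/623259 = -4796665*(735 + 638*649)/(638*(-18 + 649)) + 2693331/623259 = -4796665/(638*631/(735 + 414062)) + 2693331*(1/623259) = -4796665/(638*631/414797) + 299259/69251 = -4796665/(638*(1/414797)*631) + 299259/69251 = -4796665/402578/414797 + 299259/69251 = -4796665*414797/402578 + 299259/69251 = -1989642252005/402578 + 299259/69251 = -137784595118508553/27878929078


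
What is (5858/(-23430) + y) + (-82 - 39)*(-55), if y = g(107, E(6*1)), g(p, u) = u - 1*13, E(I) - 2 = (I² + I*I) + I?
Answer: 78745301/11715 ≈ 6721.8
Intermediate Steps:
E(I) = 2 + I + 2*I² (E(I) = 2 + ((I² + I*I) + I) = 2 + ((I² + I²) + I) = 2 + (2*I² + I) = 2 + (I + 2*I²) = 2 + I + 2*I²)
g(p, u) = -13 + u (g(p, u) = u - 13 = -13 + u)
y = 67 (y = -13 + (2 + 6*1 + 2*(6*1)²) = -13 + (2 + 6 + 2*6²) = -13 + (2 + 6 + 2*36) = -13 + (2 + 6 + 72) = -13 + 80 = 67)
(5858/(-23430) + y) + (-82 - 39)*(-55) = (5858/(-23430) + 67) + (-82 - 39)*(-55) = (5858*(-1/23430) + 67) - 121*(-55) = (-2929/11715 + 67) + 6655 = 781976/11715 + 6655 = 78745301/11715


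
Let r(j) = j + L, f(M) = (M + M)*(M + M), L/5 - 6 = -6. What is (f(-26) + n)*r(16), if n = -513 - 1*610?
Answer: 25296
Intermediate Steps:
L = 0 (L = 30 + 5*(-6) = 30 - 30 = 0)
f(M) = 4*M**2 (f(M) = (2*M)*(2*M) = 4*M**2)
n = -1123 (n = -513 - 610 = -1123)
r(j) = j (r(j) = j + 0 = j)
(f(-26) + n)*r(16) = (4*(-26)**2 - 1123)*16 = (4*676 - 1123)*16 = (2704 - 1123)*16 = 1581*16 = 25296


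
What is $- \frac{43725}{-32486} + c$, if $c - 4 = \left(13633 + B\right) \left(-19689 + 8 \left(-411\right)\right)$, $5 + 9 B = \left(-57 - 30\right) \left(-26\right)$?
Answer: $- \frac{10363279485463}{32486} \approx -3.1901 \cdot 10^{8}$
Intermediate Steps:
$B = \frac{2257}{9}$ ($B = - \frac{5}{9} + \frac{\left(-57 - 30\right) \left(-26\right)}{9} = - \frac{5}{9} + \frac{\left(-87\right) \left(-26\right)}{9} = - \frac{5}{9} + \frac{1}{9} \cdot 2262 = - \frac{5}{9} + \frac{754}{3} = \frac{2257}{9} \approx 250.78$)
$c = -319007558$ ($c = 4 + \left(13633 + \frac{2257}{9}\right) \left(-19689 + 8 \left(-411\right)\right) = 4 + \frac{124954 \left(-19689 - 3288\right)}{9} = 4 + \frac{124954}{9} \left(-22977\right) = 4 - 319007562 = -319007558$)
$- \frac{43725}{-32486} + c = - \frac{43725}{-32486} - 319007558 = \left(-43725\right) \left(- \frac{1}{32486}\right) - 319007558 = \frac{43725}{32486} - 319007558 = - \frac{10363279485463}{32486}$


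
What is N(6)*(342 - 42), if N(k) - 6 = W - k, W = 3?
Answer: 900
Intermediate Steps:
N(k) = 9 - k (N(k) = 6 + (3 - k) = 9 - k)
N(6)*(342 - 42) = (9 - 1*6)*(342 - 42) = (9 - 6)*300 = 3*300 = 900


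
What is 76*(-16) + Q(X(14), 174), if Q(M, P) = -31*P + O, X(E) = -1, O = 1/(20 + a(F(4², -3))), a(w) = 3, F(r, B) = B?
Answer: -152029/23 ≈ -6610.0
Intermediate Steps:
O = 1/23 (O = 1/(20 + 3) = 1/23 ≈ 0.043478)
Q(M, P) = 1/23 - 31*P (Q(M, P) = -31*P + 1/23 = 1/23 - 31*P)
76*(-16) + Q(X(14), 174) = 76*(-16) + (1/23 - 31*174) = -1216 + (1/23 - 5394) = -1216 - 124061/23 = -152029/23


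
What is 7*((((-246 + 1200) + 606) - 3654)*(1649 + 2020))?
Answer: -53780202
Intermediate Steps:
7*((((-246 + 1200) + 606) - 3654)*(1649 + 2020)) = 7*(((954 + 606) - 3654)*3669) = 7*((1560 - 3654)*3669) = 7*(-2094*3669) = 7*(-7682886) = -53780202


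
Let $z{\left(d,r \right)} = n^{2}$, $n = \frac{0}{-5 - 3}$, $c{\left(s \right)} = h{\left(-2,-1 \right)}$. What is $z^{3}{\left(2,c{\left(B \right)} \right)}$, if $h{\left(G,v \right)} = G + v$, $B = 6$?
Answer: $0$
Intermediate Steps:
$c{\left(s \right)} = -3$ ($c{\left(s \right)} = -2 - 1 = -3$)
$n = 0$ ($n = \frac{0}{-5 - 3} = \frac{0}{-8} = 0 \left(- \frac{1}{8}\right) = 0$)
$z{\left(d,r \right)} = 0$ ($z{\left(d,r \right)} = 0^{2} = 0$)
$z^{3}{\left(2,c{\left(B \right)} \right)} = 0^{3} = 0$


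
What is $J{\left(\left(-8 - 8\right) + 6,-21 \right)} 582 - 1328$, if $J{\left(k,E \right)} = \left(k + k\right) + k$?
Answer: $-18788$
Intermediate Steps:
$J{\left(k,E \right)} = 3 k$ ($J{\left(k,E \right)} = 2 k + k = 3 k$)
$J{\left(\left(-8 - 8\right) + 6,-21 \right)} 582 - 1328 = 3 \left(\left(-8 - 8\right) + 6\right) 582 - 1328 = 3 \left(-16 + 6\right) 582 - 1328 = 3 \left(-10\right) 582 - 1328 = \left(-30\right) 582 - 1328 = -17460 - 1328 = -18788$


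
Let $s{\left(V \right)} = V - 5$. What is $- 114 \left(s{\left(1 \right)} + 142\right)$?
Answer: $-15732$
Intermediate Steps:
$s{\left(V \right)} = -5 + V$
$- 114 \left(s{\left(1 \right)} + 142\right) = - 114 \left(\left(-5 + 1\right) + 142\right) = - 114 \left(-4 + 142\right) = \left(-114\right) 138 = -15732$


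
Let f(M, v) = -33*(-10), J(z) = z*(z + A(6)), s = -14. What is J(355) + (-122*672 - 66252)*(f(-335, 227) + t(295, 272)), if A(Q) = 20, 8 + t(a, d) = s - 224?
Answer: -12318699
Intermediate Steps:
t(a, d) = -246 (t(a, d) = -8 + (-14 - 224) = -8 - 238 = -246)
J(z) = z*(20 + z) (J(z) = z*(z + 20) = z*(20 + z))
f(M, v) = 330
J(355) + (-122*672 - 66252)*(f(-335, 227) + t(295, 272)) = 355*(20 + 355) + (-122*672 - 66252)*(330 - 246) = 355*375 + (-81984 - 66252)*84 = 133125 - 148236*84 = 133125 - 12451824 = -12318699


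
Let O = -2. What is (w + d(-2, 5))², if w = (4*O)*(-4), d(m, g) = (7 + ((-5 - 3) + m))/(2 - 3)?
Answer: 1225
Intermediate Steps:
d(m, g) = 1 - m (d(m, g) = (7 + (-8 + m))/(-1) = (-1 + m)*(-1) = 1 - m)
w = 32 (w = (4*(-2))*(-4) = -8*(-4) = 32)
(w + d(-2, 5))² = (32 + (1 - 1*(-2)))² = (32 + (1 + 2))² = (32 + 3)² = 35² = 1225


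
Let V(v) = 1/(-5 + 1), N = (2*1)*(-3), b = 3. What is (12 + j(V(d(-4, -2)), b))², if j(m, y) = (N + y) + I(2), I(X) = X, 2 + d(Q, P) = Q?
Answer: 121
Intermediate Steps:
d(Q, P) = -2 + Q
N = -6 (N = 2*(-3) = -6)
V(v) = -¼ (V(v) = 1/(-4) = -¼)
j(m, y) = -4 + y (j(m, y) = (-6 + y) + 2 = -4 + y)
(12 + j(V(d(-4, -2)), b))² = (12 + (-4 + 3))² = (12 - 1)² = 11² = 121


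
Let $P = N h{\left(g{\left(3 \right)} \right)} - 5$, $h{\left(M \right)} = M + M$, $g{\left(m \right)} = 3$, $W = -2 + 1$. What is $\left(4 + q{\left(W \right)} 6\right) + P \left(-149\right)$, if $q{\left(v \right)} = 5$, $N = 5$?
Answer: $-3691$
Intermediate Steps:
$W = -1$
$h{\left(M \right)} = 2 M$
$P = 25$ ($P = 5 \cdot 2 \cdot 3 - 5 = 5 \cdot 6 - 5 = 30 - 5 = 25$)
$\left(4 + q{\left(W \right)} 6\right) + P \left(-149\right) = \left(4 + 5 \cdot 6\right) + 25 \left(-149\right) = \left(4 + 30\right) - 3725 = 34 - 3725 = -3691$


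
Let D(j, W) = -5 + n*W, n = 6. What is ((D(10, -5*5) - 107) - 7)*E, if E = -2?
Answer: 538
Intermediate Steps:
D(j, W) = -5 + 6*W
((D(10, -5*5) - 107) - 7)*E = (((-5 + 6*(-5*5)) - 107) - 7)*(-2) = (((-5 + 6*(-25)) - 107) - 7)*(-2) = (((-5 - 150) - 107) - 7)*(-2) = ((-155 - 107) - 7)*(-2) = (-262 - 7)*(-2) = -269*(-2) = 538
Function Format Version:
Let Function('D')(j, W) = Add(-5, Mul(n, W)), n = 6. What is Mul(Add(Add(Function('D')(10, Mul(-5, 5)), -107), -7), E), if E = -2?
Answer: 538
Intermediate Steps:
Function('D')(j, W) = Add(-5, Mul(6, W))
Mul(Add(Add(Function('D')(10, Mul(-5, 5)), -107), -7), E) = Mul(Add(Add(Add(-5, Mul(6, Mul(-5, 5))), -107), -7), -2) = Mul(Add(Add(Add(-5, Mul(6, -25)), -107), -7), -2) = Mul(Add(Add(Add(-5, -150), -107), -7), -2) = Mul(Add(Add(-155, -107), -7), -2) = Mul(Add(-262, -7), -2) = Mul(-269, -2) = 538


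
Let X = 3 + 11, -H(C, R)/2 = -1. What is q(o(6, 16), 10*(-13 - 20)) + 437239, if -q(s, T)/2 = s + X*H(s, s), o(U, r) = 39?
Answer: 437105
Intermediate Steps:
H(C, R) = 2 (H(C, R) = -2*(-1) = 2)
X = 14
q(s, T) = -56 - 2*s (q(s, T) = -2*(s + 14*2) = -2*(s + 28) = -2*(28 + s) = -56 - 2*s)
q(o(6, 16), 10*(-13 - 20)) + 437239 = (-56 - 2*39) + 437239 = (-56 - 78) + 437239 = -134 + 437239 = 437105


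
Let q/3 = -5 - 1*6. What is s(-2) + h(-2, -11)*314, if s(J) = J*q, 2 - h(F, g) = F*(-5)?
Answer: -2446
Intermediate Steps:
h(F, g) = 2 + 5*F (h(F, g) = 2 - F*(-5) = 2 - (-5)*F = 2 + 5*F)
q = -33 (q = 3*(-5 - 1*6) = 3*(-5 - 6) = 3*(-11) = -33)
s(J) = -33*J (s(J) = J*(-33) = -33*J)
s(-2) + h(-2, -11)*314 = -33*(-2) + (2 + 5*(-2))*314 = 66 + (2 - 10)*314 = 66 - 8*314 = 66 - 2512 = -2446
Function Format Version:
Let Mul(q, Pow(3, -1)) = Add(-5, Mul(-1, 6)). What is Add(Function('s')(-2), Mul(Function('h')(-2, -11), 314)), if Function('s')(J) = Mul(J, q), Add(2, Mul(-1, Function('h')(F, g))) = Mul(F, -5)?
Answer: -2446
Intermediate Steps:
Function('h')(F, g) = Add(2, Mul(5, F)) (Function('h')(F, g) = Add(2, Mul(-1, Mul(F, -5))) = Add(2, Mul(-1, Mul(-5, F))) = Add(2, Mul(5, F)))
q = -33 (q = Mul(3, Add(-5, Mul(-1, 6))) = Mul(3, Add(-5, -6)) = Mul(3, -11) = -33)
Function('s')(J) = Mul(-33, J) (Function('s')(J) = Mul(J, -33) = Mul(-33, J))
Add(Function('s')(-2), Mul(Function('h')(-2, -11), 314)) = Add(Mul(-33, -2), Mul(Add(2, Mul(5, -2)), 314)) = Add(66, Mul(Add(2, -10), 314)) = Add(66, Mul(-8, 314)) = Add(66, -2512) = -2446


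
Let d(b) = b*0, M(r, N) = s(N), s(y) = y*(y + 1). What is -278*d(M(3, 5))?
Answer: 0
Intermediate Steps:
s(y) = y*(1 + y)
M(r, N) = N*(1 + N)
d(b) = 0
-278*d(M(3, 5)) = -278*0 = 0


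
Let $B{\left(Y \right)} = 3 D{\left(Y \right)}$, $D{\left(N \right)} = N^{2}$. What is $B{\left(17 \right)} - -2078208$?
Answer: $2079075$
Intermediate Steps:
$B{\left(Y \right)} = 3 Y^{2}$
$B{\left(17 \right)} - -2078208 = 3 \cdot 17^{2} - -2078208 = 3 \cdot 289 + 2078208 = 867 + 2078208 = 2079075$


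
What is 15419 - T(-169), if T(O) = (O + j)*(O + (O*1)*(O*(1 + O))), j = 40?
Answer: -618980374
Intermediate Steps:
T(O) = (40 + O)*(O + O²*(1 + O)) (T(O) = (O + 40)*(O + (O*1)*(O*(1 + O))) = (40 + O)*(O + O*(O*(1 + O))) = (40 + O)*(O + O²*(1 + O)))
15419 - T(-169) = 15419 - (-169)*(40 + (-169)³ + 41*(-169) + 41*(-169)²) = 15419 - (-169)*(40 - 4826809 - 6929 + 41*28561) = 15419 - (-169)*(40 - 4826809 - 6929 + 1171001) = 15419 - (-169)*(-3662697) = 15419 - 1*618995793 = 15419 - 618995793 = -618980374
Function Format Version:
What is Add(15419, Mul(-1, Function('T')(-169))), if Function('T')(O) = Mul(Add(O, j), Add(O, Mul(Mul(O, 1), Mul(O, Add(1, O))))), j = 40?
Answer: -618980374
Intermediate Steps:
Function('T')(O) = Mul(Add(40, O), Add(O, Mul(Pow(O, 2), Add(1, O)))) (Function('T')(O) = Mul(Add(O, 40), Add(O, Mul(Mul(O, 1), Mul(O, Add(1, O))))) = Mul(Add(40, O), Add(O, Mul(O, Mul(O, Add(1, O))))) = Mul(Add(40, O), Add(O, Mul(Pow(O, 2), Add(1, O)))))
Add(15419, Mul(-1, Function('T')(-169))) = Add(15419, Mul(-1, Mul(-169, Add(40, Pow(-169, 3), Mul(41, -169), Mul(41, Pow(-169, 2)))))) = Add(15419, Mul(-1, Mul(-169, Add(40, -4826809, -6929, Mul(41, 28561))))) = Add(15419, Mul(-1, Mul(-169, Add(40, -4826809, -6929, 1171001)))) = Add(15419, Mul(-1, Mul(-169, -3662697))) = Add(15419, Mul(-1, 618995793)) = Add(15419, -618995793) = -618980374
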